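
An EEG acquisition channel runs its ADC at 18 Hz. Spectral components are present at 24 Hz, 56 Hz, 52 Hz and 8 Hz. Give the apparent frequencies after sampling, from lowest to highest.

2 Hz, 6 Hz, 8 Hz

fs/2 = 9 Hz.
24 Hz mod fs = 6 Hz.
6 Hz ≤ fs/2 = 9 Hz, appears at 6 Hz.
56 Hz mod fs = 2 Hz.
2 Hz ≤ fs/2 = 9 Hz, appears at 2 Hz.
52 Hz mod fs = 16 Hz.
16 Hz > fs/2 = 9 Hz, folds to fs − 16 Hz = 2 Hz.
8 Hz ≤ fs/2 = 9 Hz, passes unchanged.
Distinct values: {2 Hz, 6 Hz, 8 Hz}.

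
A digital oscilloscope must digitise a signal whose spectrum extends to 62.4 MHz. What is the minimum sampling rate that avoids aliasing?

Nyquist rate = 2 × 62.4 MHz = 124.8 MHz.

124.8 MHz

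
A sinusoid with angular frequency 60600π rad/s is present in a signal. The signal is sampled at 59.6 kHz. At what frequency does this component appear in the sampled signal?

29.3 kHz

ω = 60600π rad/s → f = ω/(2π) = 30300 Hz = 30.3 kHz.
30.3 kHz > fs/2 = 29.8 kHz, folds to fs − 30.3 kHz = 29.3 kHz.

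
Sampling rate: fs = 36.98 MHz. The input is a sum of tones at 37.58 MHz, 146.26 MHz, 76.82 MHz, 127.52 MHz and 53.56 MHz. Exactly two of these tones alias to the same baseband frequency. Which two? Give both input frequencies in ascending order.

fs/2 = 18.49 MHz.
37.58 MHz mod fs = 0.6 MHz.
0.6 MHz ≤ fs/2 = 18.49 MHz, appears at 0.6 MHz.
146.26 MHz mod fs = 35.32 MHz.
35.32 MHz > fs/2 = 18.49 MHz, folds to fs − 35.32 MHz = 1.66 MHz.
76.82 MHz mod fs = 2.86 MHz.
2.86 MHz ≤ fs/2 = 18.49 MHz, appears at 2.86 MHz.
127.52 MHz mod fs = 16.58 MHz.
16.58 MHz ≤ fs/2 = 18.49 MHz, appears at 16.58 MHz.
53.56 MHz mod fs = 16.58 MHz.
16.58 MHz ≤ fs/2 = 18.49 MHz, appears at 16.58 MHz.
53.56 MHz and 127.52 MHz both map to 16.58 MHz.

53.56 MHz, 127.52 MHz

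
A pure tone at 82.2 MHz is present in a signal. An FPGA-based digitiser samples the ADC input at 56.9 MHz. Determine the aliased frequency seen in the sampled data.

82.2 MHz mod fs = 25.3 MHz.
25.3 MHz ≤ fs/2 = 28.45 MHz, appears at 25.3 MHz.

25.3 MHz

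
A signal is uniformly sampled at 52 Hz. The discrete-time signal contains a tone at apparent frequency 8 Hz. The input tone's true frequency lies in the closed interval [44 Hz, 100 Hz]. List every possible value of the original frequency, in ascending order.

Frequencies that alias to 8 Hz are k·fs ± 8 Hz for integer k ≥ 0.
k=0: 8 Hz.
k=1: 44 Hz, 60 Hz.
k=2: 96 Hz, 112 Hz.
k=3: 148 Hz, 164 Hz.
Within [44 Hz, 100 Hz]: 44 Hz, 60 Hz, 96 Hz.

44 Hz, 60 Hz, 96 Hz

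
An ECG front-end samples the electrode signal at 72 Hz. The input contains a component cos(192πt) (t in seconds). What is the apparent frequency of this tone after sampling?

ω = 192π rad/s → f = ω/(2π) = 96 Hz.
96 Hz mod fs = 24 Hz.
24 Hz ≤ fs/2 = 36 Hz, appears at 24 Hz.

24 Hz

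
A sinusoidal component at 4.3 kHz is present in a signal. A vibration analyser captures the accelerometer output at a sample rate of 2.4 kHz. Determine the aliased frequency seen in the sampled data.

4.3 kHz mod fs = 1.9 kHz.
1.9 kHz > fs/2 = 1.2 kHz, folds to fs − 1.9 kHz = 0.5 kHz.

0.5 kHz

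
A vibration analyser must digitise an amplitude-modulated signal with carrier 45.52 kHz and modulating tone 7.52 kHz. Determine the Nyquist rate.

AM sidebands sit at fc ± fm = 38 kHz and 53.04 kHz.
Highest-frequency component: 53.04 kHz.
Nyquist rate = 2 × 53.04 kHz = 106.08 kHz.

106.08 kHz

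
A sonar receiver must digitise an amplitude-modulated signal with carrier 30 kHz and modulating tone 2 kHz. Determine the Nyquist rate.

64 kHz

AM sidebands sit at fc ± fm = 28 kHz and 32 kHz.
Highest-frequency component: 32 kHz.
Nyquist rate = 2 × 32 kHz = 64 kHz.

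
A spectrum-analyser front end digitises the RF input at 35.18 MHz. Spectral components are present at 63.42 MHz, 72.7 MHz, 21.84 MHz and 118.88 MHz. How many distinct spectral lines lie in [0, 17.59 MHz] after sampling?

fs/2 = 17.59 MHz.
63.42 MHz mod fs = 28.24 MHz.
28.24 MHz > fs/2 = 17.59 MHz, folds to fs − 28.24 MHz = 6.94 MHz.
72.7 MHz mod fs = 2.34 MHz.
2.34 MHz ≤ fs/2 = 17.59 MHz, appears at 2.34 MHz.
21.84 MHz > fs/2 = 17.59 MHz, folds to fs − 21.84 MHz = 13.34 MHz.
118.88 MHz mod fs = 13.34 MHz.
13.34 MHz ≤ fs/2 = 17.59 MHz, appears at 13.34 MHz.
Distinct values: {2.34 MHz, 6.94 MHz, 13.34 MHz} → 3.

3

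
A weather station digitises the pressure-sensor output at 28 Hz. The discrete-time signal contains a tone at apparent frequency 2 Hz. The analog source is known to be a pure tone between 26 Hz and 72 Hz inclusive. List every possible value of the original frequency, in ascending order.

26 Hz, 30 Hz, 54 Hz, 58 Hz

Frequencies that alias to 2 Hz are k·fs ± 2 Hz for integer k ≥ 0.
k=0: 2 Hz.
k=1: 26 Hz, 30 Hz.
k=2: 54 Hz, 58 Hz.
k=3: 82 Hz, 86 Hz.
Within [26 Hz, 72 Hz]: 26 Hz, 30 Hz, 54 Hz, 58 Hz.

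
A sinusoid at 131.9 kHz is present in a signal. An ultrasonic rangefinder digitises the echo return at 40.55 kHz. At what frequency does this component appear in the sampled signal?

10.25 kHz

131.9 kHz mod fs = 10.25 kHz.
10.25 kHz ≤ fs/2 = 20.275 kHz, appears at 10.25 kHz.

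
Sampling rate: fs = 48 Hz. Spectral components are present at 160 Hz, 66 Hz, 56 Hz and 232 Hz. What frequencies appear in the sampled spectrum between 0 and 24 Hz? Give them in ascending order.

8 Hz, 16 Hz, 18 Hz

fs/2 = 24 Hz.
160 Hz mod fs = 16 Hz.
16 Hz ≤ fs/2 = 24 Hz, appears at 16 Hz.
66 Hz mod fs = 18 Hz.
18 Hz ≤ fs/2 = 24 Hz, appears at 18 Hz.
56 Hz mod fs = 8 Hz.
8 Hz ≤ fs/2 = 24 Hz, appears at 8 Hz.
232 Hz mod fs = 40 Hz.
40 Hz > fs/2 = 24 Hz, folds to fs − 40 Hz = 8 Hz.
Distinct values: {8 Hz, 16 Hz, 18 Hz}.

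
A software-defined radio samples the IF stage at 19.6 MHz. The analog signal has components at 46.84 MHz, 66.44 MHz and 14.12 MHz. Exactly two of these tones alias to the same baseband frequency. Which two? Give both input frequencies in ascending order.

fs/2 = 9.8 MHz.
46.84 MHz mod fs = 7.64 MHz.
7.64 MHz ≤ fs/2 = 9.8 MHz, appears at 7.64 MHz.
66.44 MHz mod fs = 7.64 MHz.
7.64 MHz ≤ fs/2 = 9.8 MHz, appears at 7.64 MHz.
14.12 MHz > fs/2 = 9.8 MHz, folds to fs − 14.12 MHz = 5.48 MHz.
46.84 MHz and 66.44 MHz both map to 7.64 MHz.

46.84 MHz, 66.44 MHz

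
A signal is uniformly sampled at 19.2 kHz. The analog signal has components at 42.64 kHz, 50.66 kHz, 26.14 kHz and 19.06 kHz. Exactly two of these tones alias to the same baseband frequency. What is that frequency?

fs/2 = 9.6 kHz.
42.64 kHz mod fs = 4.24 kHz.
4.24 kHz ≤ fs/2 = 9.6 kHz, appears at 4.24 kHz.
50.66 kHz mod fs = 12.26 kHz.
12.26 kHz > fs/2 = 9.6 kHz, folds to fs − 12.26 kHz = 6.94 kHz.
26.14 kHz mod fs = 6.94 kHz.
6.94 kHz ≤ fs/2 = 9.6 kHz, appears at 6.94 kHz.
19.06 kHz > fs/2 = 9.6 kHz, folds to fs − 19.06 kHz = 0.14 kHz.
26.14 kHz and 50.66 kHz both map to 6.94 kHz.

6.94 kHz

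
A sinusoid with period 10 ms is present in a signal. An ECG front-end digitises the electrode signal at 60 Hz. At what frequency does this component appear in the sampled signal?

20 Hz

T = 10 ms → f = 1/T = 100 Hz.
100 Hz mod fs = 40 Hz.
40 Hz > fs/2 = 30 Hz, folds to fs − 40 Hz = 20 Hz.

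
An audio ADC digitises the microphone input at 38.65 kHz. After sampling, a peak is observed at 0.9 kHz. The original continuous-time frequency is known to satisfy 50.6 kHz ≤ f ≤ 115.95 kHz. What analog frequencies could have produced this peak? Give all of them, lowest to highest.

76.4 kHz, 78.2 kHz, 115.05 kHz

Frequencies that alias to 0.9 kHz are k·fs ± 0.9 kHz for integer k ≥ 0.
k=0: 0.9 kHz.
k=1: 37.75 kHz, 39.55 kHz.
k=2: 76.4 kHz, 78.2 kHz.
k=3: 115.05 kHz, 116.85 kHz.
k=4: 153.7 kHz, 155.5 kHz.
Within [50.6 kHz, 115.95 kHz]: 76.4 kHz, 78.2 kHz, 115.05 kHz.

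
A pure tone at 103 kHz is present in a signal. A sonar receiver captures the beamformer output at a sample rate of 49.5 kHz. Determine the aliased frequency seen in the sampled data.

103 kHz mod fs = 4 kHz.
4 kHz ≤ fs/2 = 24.75 kHz, appears at 4 kHz.

4 kHz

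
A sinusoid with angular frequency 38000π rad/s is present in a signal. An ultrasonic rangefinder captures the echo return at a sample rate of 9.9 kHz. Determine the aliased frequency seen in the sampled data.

0.8 kHz

ω = 38000π rad/s → f = ω/(2π) = 19000 Hz = 19 kHz.
19 kHz mod fs = 9.1 kHz.
9.1 kHz > fs/2 = 4.95 kHz, folds to fs − 9.1 kHz = 0.8 kHz.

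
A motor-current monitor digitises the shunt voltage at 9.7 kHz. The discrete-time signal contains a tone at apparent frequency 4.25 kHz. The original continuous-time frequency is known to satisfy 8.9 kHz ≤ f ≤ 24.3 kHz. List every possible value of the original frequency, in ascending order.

13.95 kHz, 15.15 kHz, 23.65 kHz

Frequencies that alias to 4.25 kHz are k·fs ± 4.25 kHz for integer k ≥ 0.
k=0: 4.25 kHz.
k=1: 5.45 kHz, 13.95 kHz.
k=2: 15.15 kHz, 23.65 kHz.
k=3: 24.85 kHz, 33.35 kHz.
Within [8.9 kHz, 24.3 kHz]: 13.95 kHz, 15.15 kHz, 23.65 kHz.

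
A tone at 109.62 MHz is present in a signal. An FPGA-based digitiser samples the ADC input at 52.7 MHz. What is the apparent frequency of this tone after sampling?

4.22 MHz

109.62 MHz mod fs = 4.22 MHz.
4.22 MHz ≤ fs/2 = 26.35 MHz, appears at 4.22 MHz.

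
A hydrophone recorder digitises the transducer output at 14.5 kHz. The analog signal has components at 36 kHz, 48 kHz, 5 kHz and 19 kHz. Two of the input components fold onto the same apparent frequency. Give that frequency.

4.5 kHz

fs/2 = 7.25 kHz.
36 kHz mod fs = 7 kHz.
7 kHz ≤ fs/2 = 7.25 kHz, appears at 7 kHz.
48 kHz mod fs = 4.5 kHz.
4.5 kHz ≤ fs/2 = 7.25 kHz, appears at 4.5 kHz.
5 kHz ≤ fs/2 = 7.25 kHz, passes unchanged.
19 kHz mod fs = 4.5 kHz.
4.5 kHz ≤ fs/2 = 7.25 kHz, appears at 4.5 kHz.
19 kHz and 48 kHz both map to 4.5 kHz.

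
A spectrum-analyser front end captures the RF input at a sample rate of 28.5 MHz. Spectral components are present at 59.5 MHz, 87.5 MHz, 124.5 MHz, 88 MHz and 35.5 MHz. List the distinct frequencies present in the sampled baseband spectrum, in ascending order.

fs/2 = 14.25 MHz.
59.5 MHz mod fs = 2.5 MHz.
2.5 MHz ≤ fs/2 = 14.25 MHz, appears at 2.5 MHz.
87.5 MHz mod fs = 2 MHz.
2 MHz ≤ fs/2 = 14.25 MHz, appears at 2 MHz.
124.5 MHz mod fs = 10.5 MHz.
10.5 MHz ≤ fs/2 = 14.25 MHz, appears at 10.5 MHz.
88 MHz mod fs = 2.5 MHz.
2.5 MHz ≤ fs/2 = 14.25 MHz, appears at 2.5 MHz.
35.5 MHz mod fs = 7 MHz.
7 MHz ≤ fs/2 = 14.25 MHz, appears at 7 MHz.
Distinct values: {2 MHz, 2.5 MHz, 7 MHz, 10.5 MHz}.

2 MHz, 2.5 MHz, 7 MHz, 10.5 MHz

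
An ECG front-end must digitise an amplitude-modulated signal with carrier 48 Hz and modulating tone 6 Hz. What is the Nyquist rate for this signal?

108 Hz

AM sidebands sit at fc ± fm = 42 Hz and 54 Hz.
Highest-frequency component: 54 Hz.
Nyquist rate = 2 × 54 Hz = 108 Hz.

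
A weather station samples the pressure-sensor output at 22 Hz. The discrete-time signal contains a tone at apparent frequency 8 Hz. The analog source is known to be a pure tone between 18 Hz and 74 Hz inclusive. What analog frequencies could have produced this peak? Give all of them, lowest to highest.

30 Hz, 36 Hz, 52 Hz, 58 Hz, 74 Hz

Frequencies that alias to 8 Hz are k·fs ± 8 Hz for integer k ≥ 0.
k=0: 8 Hz.
k=1: 14 Hz, 30 Hz.
k=2: 36 Hz, 52 Hz.
k=3: 58 Hz, 74 Hz.
k=4: 80 Hz, 96 Hz.
Within [18 Hz, 74 Hz]: 30 Hz, 36 Hz, 52 Hz, 58 Hz, 74 Hz.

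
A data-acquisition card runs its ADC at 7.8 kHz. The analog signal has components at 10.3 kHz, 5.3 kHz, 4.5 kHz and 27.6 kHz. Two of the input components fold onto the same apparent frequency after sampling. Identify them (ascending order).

fs/2 = 3.9 kHz.
10.3 kHz mod fs = 2.5 kHz.
2.5 kHz ≤ fs/2 = 3.9 kHz, appears at 2.5 kHz.
5.3 kHz > fs/2 = 3.9 kHz, folds to fs − 5.3 kHz = 2.5 kHz.
4.5 kHz > fs/2 = 3.9 kHz, folds to fs − 4.5 kHz = 3.3 kHz.
27.6 kHz mod fs = 4.2 kHz.
4.2 kHz > fs/2 = 3.9 kHz, folds to fs − 4.2 kHz = 3.6 kHz.
5.3 kHz and 10.3 kHz both map to 2.5 kHz.

5.3 kHz, 10.3 kHz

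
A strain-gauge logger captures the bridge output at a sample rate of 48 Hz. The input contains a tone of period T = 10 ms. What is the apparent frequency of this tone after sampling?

T = 10 ms → f = 1/T = 100 Hz.
100 Hz mod fs = 4 Hz.
4 Hz ≤ fs/2 = 24 Hz, appears at 4 Hz.

4 Hz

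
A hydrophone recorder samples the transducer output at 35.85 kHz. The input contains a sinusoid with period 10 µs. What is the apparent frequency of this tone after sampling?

7.55 kHz

T = 10 µs → f = 1/T = 100 kHz.
100 kHz mod fs = 28.3 kHz.
28.3 kHz > fs/2 = 17.925 kHz, folds to fs − 28.3 kHz = 7.55 kHz.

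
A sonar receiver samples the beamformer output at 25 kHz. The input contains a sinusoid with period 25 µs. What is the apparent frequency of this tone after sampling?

T = 25 µs → f = 1/T = 40 kHz.
40 kHz mod fs = 15 kHz.
15 kHz > fs/2 = 12.5 kHz, folds to fs − 15 kHz = 10 kHz.

10 kHz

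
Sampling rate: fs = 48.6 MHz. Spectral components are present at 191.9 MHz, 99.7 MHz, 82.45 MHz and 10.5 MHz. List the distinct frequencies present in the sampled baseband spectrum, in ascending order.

2.5 MHz, 10.5 MHz, 14.75 MHz

fs/2 = 24.3 MHz.
191.9 MHz mod fs = 46.1 MHz.
46.1 MHz > fs/2 = 24.3 MHz, folds to fs − 46.1 MHz = 2.5 MHz.
99.7 MHz mod fs = 2.5 MHz.
2.5 MHz ≤ fs/2 = 24.3 MHz, appears at 2.5 MHz.
82.45 MHz mod fs = 33.85 MHz.
33.85 MHz > fs/2 = 24.3 MHz, folds to fs − 33.85 MHz = 14.75 MHz.
10.5 MHz ≤ fs/2 = 24.3 MHz, passes unchanged.
Distinct values: {2.5 MHz, 10.5 MHz, 14.75 MHz}.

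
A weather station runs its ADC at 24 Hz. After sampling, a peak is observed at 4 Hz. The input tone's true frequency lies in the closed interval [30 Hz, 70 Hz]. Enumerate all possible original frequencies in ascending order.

Frequencies that alias to 4 Hz are k·fs ± 4 Hz for integer k ≥ 0.
k=0: 4 Hz.
k=1: 20 Hz, 28 Hz.
k=2: 44 Hz, 52 Hz.
k=3: 68 Hz, 76 Hz.
k=4: 92 Hz, 100 Hz.
Within [30 Hz, 70 Hz]: 44 Hz, 52 Hz, 68 Hz.

44 Hz, 52 Hz, 68 Hz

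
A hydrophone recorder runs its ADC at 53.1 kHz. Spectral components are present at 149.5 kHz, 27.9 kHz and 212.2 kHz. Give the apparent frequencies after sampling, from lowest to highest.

0.2 kHz, 9.8 kHz, 25.2 kHz

fs/2 = 26.55 kHz.
149.5 kHz mod fs = 43.3 kHz.
43.3 kHz > fs/2 = 26.55 kHz, folds to fs − 43.3 kHz = 9.8 kHz.
27.9 kHz > fs/2 = 26.55 kHz, folds to fs − 27.9 kHz = 25.2 kHz.
212.2 kHz mod fs = 52.9 kHz.
52.9 kHz > fs/2 = 26.55 kHz, folds to fs − 52.9 kHz = 0.2 kHz.
Distinct values: {0.2 kHz, 9.8 kHz, 25.2 kHz}.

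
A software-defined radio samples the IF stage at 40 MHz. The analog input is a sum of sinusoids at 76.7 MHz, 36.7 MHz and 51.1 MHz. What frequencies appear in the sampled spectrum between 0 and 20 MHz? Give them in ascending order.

3.3 MHz, 11.1 MHz

fs/2 = 20 MHz.
76.7 MHz mod fs = 36.7 MHz.
36.7 MHz > fs/2 = 20 MHz, folds to fs − 36.7 MHz = 3.3 MHz.
36.7 MHz > fs/2 = 20 MHz, folds to fs − 36.7 MHz = 3.3 MHz.
51.1 MHz mod fs = 11.1 MHz.
11.1 MHz ≤ fs/2 = 20 MHz, appears at 11.1 MHz.
Distinct values: {3.3 MHz, 11.1 MHz}.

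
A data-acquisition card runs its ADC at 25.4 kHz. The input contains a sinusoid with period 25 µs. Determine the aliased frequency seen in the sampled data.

T = 25 µs → f = 1/T = 40 kHz.
40 kHz mod fs = 14.6 kHz.
14.6 kHz > fs/2 = 12.7 kHz, folds to fs − 14.6 kHz = 10.8 kHz.

10.8 kHz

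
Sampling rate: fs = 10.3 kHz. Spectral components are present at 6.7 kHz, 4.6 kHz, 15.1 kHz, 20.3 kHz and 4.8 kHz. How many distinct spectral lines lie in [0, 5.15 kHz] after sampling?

fs/2 = 5.15 kHz.
6.7 kHz > fs/2 = 5.15 kHz, folds to fs − 6.7 kHz = 3.6 kHz.
4.6 kHz ≤ fs/2 = 5.15 kHz, passes unchanged.
15.1 kHz mod fs = 4.8 kHz.
4.8 kHz ≤ fs/2 = 5.15 kHz, appears at 4.8 kHz.
20.3 kHz mod fs = 10 kHz.
10 kHz > fs/2 = 5.15 kHz, folds to fs − 10 kHz = 0.3 kHz.
4.8 kHz ≤ fs/2 = 5.15 kHz, passes unchanged.
Distinct values: {0.3 kHz, 3.6 kHz, 4.6 kHz, 4.8 kHz} → 4.

4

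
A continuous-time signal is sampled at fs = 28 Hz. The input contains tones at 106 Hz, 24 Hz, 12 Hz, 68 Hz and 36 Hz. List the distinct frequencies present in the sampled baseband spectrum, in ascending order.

fs/2 = 14 Hz.
106 Hz mod fs = 22 Hz.
22 Hz > fs/2 = 14 Hz, folds to fs − 22 Hz = 6 Hz.
24 Hz > fs/2 = 14 Hz, folds to fs − 24 Hz = 4 Hz.
12 Hz ≤ fs/2 = 14 Hz, passes unchanged.
68 Hz mod fs = 12 Hz.
12 Hz ≤ fs/2 = 14 Hz, appears at 12 Hz.
36 Hz mod fs = 8 Hz.
8 Hz ≤ fs/2 = 14 Hz, appears at 8 Hz.
Distinct values: {4 Hz, 6 Hz, 8 Hz, 12 Hz}.

4 Hz, 6 Hz, 8 Hz, 12 Hz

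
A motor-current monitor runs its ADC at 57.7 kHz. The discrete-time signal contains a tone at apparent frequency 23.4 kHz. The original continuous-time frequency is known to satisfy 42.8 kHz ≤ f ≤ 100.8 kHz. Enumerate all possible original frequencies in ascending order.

Frequencies that alias to 23.4 kHz are k·fs ± 23.4 kHz for integer k ≥ 0.
k=0: 23.4 kHz.
k=1: 34.3 kHz, 81.1 kHz.
k=2: 92 kHz, 138.8 kHz.
k=3: 149.7 kHz, 196.5 kHz.
Within [42.8 kHz, 100.8 kHz]: 81.1 kHz, 92 kHz.

81.1 kHz, 92 kHz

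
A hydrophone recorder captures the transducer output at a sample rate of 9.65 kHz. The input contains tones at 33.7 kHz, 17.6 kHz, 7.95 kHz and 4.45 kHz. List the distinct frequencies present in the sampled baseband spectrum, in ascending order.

1.7 kHz, 4.45 kHz, 4.75 kHz

fs/2 = 4.825 kHz.
33.7 kHz mod fs = 4.75 kHz.
4.75 kHz ≤ fs/2 = 4.825 kHz, appears at 4.75 kHz.
17.6 kHz mod fs = 7.95 kHz.
7.95 kHz > fs/2 = 4.825 kHz, folds to fs − 7.95 kHz = 1.7 kHz.
7.95 kHz > fs/2 = 4.825 kHz, folds to fs − 7.95 kHz = 1.7 kHz.
4.45 kHz ≤ fs/2 = 4.825 kHz, passes unchanged.
Distinct values: {1.7 kHz, 4.45 kHz, 4.75 kHz}.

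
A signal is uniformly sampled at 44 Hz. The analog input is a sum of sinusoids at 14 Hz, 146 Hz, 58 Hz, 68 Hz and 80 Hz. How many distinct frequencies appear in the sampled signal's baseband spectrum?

fs/2 = 22 Hz.
14 Hz ≤ fs/2 = 22 Hz, passes unchanged.
146 Hz mod fs = 14 Hz.
14 Hz ≤ fs/2 = 22 Hz, appears at 14 Hz.
58 Hz mod fs = 14 Hz.
14 Hz ≤ fs/2 = 22 Hz, appears at 14 Hz.
68 Hz mod fs = 24 Hz.
24 Hz > fs/2 = 22 Hz, folds to fs − 24 Hz = 20 Hz.
80 Hz mod fs = 36 Hz.
36 Hz > fs/2 = 22 Hz, folds to fs − 36 Hz = 8 Hz.
Distinct values: {8 Hz, 14 Hz, 20 Hz} → 3.

3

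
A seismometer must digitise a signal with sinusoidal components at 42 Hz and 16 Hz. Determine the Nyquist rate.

84 Hz

Highest-frequency component: 42 Hz.
Nyquist rate = 2 × 42 Hz = 84 Hz.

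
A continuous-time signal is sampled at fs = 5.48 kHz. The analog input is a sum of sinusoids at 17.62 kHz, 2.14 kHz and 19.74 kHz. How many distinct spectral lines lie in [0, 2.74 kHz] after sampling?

3

fs/2 = 2.74 kHz.
17.62 kHz mod fs = 1.18 kHz.
1.18 kHz ≤ fs/2 = 2.74 kHz, appears at 1.18 kHz.
2.14 kHz ≤ fs/2 = 2.74 kHz, passes unchanged.
19.74 kHz mod fs = 3.3 kHz.
3.3 kHz > fs/2 = 2.74 kHz, folds to fs − 3.3 kHz = 2.18 kHz.
Distinct values: {1.18 kHz, 2.14 kHz, 2.18 kHz} → 3.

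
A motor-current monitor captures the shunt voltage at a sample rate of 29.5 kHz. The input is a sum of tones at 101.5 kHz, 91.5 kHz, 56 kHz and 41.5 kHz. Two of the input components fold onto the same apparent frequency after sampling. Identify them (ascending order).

56 kHz, 91.5 kHz

fs/2 = 14.75 kHz.
101.5 kHz mod fs = 13 kHz.
13 kHz ≤ fs/2 = 14.75 kHz, appears at 13 kHz.
91.5 kHz mod fs = 3 kHz.
3 kHz ≤ fs/2 = 14.75 kHz, appears at 3 kHz.
56 kHz mod fs = 26.5 kHz.
26.5 kHz > fs/2 = 14.75 kHz, folds to fs − 26.5 kHz = 3 kHz.
41.5 kHz mod fs = 12 kHz.
12 kHz ≤ fs/2 = 14.75 kHz, appears at 12 kHz.
56 kHz and 91.5 kHz both map to 3 kHz.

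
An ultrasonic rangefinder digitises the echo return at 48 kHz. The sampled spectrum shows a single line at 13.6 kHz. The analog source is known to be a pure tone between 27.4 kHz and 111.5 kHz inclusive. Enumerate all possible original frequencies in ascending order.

34.4 kHz, 61.6 kHz, 82.4 kHz, 109.6 kHz

Frequencies that alias to 13.6 kHz are k·fs ± 13.6 kHz for integer k ≥ 0.
k=0: 13.6 kHz.
k=1: 34.4 kHz, 61.6 kHz.
k=2: 82.4 kHz, 109.6 kHz.
k=3: 130.4 kHz, 157.6 kHz.
Within [27.4 kHz, 111.5 kHz]: 34.4 kHz, 61.6 kHz, 82.4 kHz, 109.6 kHz.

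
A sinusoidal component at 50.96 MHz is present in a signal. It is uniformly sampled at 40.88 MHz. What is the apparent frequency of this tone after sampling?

10.08 MHz

50.96 MHz mod fs = 10.08 MHz.
10.08 MHz ≤ fs/2 = 20.44 MHz, appears at 10.08 MHz.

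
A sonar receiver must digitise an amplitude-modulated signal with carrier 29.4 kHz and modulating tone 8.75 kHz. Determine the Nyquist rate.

76.3 kHz

AM sidebands sit at fc ± fm = 20.65 kHz and 38.15 kHz.
Highest-frequency component: 38.15 kHz.
Nyquist rate = 2 × 38.15 kHz = 76.3 kHz.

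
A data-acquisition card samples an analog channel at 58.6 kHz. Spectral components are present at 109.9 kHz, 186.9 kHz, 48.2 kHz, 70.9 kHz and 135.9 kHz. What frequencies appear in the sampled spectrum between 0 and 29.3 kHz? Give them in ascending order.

fs/2 = 29.3 kHz.
109.9 kHz mod fs = 51.3 kHz.
51.3 kHz > fs/2 = 29.3 kHz, folds to fs − 51.3 kHz = 7.3 kHz.
186.9 kHz mod fs = 11.1 kHz.
11.1 kHz ≤ fs/2 = 29.3 kHz, appears at 11.1 kHz.
48.2 kHz > fs/2 = 29.3 kHz, folds to fs − 48.2 kHz = 10.4 kHz.
70.9 kHz mod fs = 12.3 kHz.
12.3 kHz ≤ fs/2 = 29.3 kHz, appears at 12.3 kHz.
135.9 kHz mod fs = 18.7 kHz.
18.7 kHz ≤ fs/2 = 29.3 kHz, appears at 18.7 kHz.
Distinct values: {7.3 kHz, 10.4 kHz, 11.1 kHz, 12.3 kHz, 18.7 kHz}.

7.3 kHz, 10.4 kHz, 11.1 kHz, 12.3 kHz, 18.7 kHz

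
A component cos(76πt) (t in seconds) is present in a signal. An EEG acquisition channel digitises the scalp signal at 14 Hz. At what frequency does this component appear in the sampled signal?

ω = 76π rad/s → f = ω/(2π) = 38 Hz.
38 Hz mod fs = 10 Hz.
10 Hz > fs/2 = 7 Hz, folds to fs − 10 Hz = 4 Hz.

4 Hz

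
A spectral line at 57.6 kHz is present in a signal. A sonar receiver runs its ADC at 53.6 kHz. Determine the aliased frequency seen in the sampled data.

57.6 kHz mod fs = 4 kHz.
4 kHz ≤ fs/2 = 26.8 kHz, appears at 4 kHz.

4 kHz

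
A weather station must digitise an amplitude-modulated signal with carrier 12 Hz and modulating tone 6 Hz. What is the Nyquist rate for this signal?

36 Hz

AM sidebands sit at fc ± fm = 6 Hz and 18 Hz.
Highest-frequency component: 18 Hz.
Nyquist rate = 2 × 18 Hz = 36 Hz.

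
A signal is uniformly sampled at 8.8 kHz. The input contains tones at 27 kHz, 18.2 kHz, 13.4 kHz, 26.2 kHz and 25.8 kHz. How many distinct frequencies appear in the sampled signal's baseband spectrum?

3

fs/2 = 4.4 kHz.
27 kHz mod fs = 0.6 kHz.
0.6 kHz ≤ fs/2 = 4.4 kHz, appears at 0.6 kHz.
18.2 kHz mod fs = 0.6 kHz.
0.6 kHz ≤ fs/2 = 4.4 kHz, appears at 0.6 kHz.
13.4 kHz mod fs = 4.6 kHz.
4.6 kHz > fs/2 = 4.4 kHz, folds to fs − 4.6 kHz = 4.2 kHz.
26.2 kHz mod fs = 8.6 kHz.
8.6 kHz > fs/2 = 4.4 kHz, folds to fs − 8.6 kHz = 0.2 kHz.
25.8 kHz mod fs = 8.2 kHz.
8.2 kHz > fs/2 = 4.4 kHz, folds to fs − 8.2 kHz = 0.6 kHz.
Distinct values: {0.2 kHz, 0.6 kHz, 4.2 kHz} → 3.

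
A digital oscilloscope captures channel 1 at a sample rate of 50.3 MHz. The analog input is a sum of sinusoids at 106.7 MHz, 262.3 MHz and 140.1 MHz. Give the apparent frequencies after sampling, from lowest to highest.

fs/2 = 25.15 MHz.
106.7 MHz mod fs = 6.1 MHz.
6.1 MHz ≤ fs/2 = 25.15 MHz, appears at 6.1 MHz.
262.3 MHz mod fs = 10.8 MHz.
10.8 MHz ≤ fs/2 = 25.15 MHz, appears at 10.8 MHz.
140.1 MHz mod fs = 39.5 MHz.
39.5 MHz > fs/2 = 25.15 MHz, folds to fs − 39.5 MHz = 10.8 MHz.
Distinct values: {6.1 MHz, 10.8 MHz}.

6.1 MHz, 10.8 MHz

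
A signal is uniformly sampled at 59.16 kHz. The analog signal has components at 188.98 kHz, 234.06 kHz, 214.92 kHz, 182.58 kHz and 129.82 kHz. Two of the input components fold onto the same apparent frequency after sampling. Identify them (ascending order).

fs/2 = 29.58 kHz.
188.98 kHz mod fs = 11.5 kHz.
11.5 kHz ≤ fs/2 = 29.58 kHz, appears at 11.5 kHz.
234.06 kHz mod fs = 56.58 kHz.
56.58 kHz > fs/2 = 29.58 kHz, folds to fs − 56.58 kHz = 2.58 kHz.
214.92 kHz mod fs = 37.44 kHz.
37.44 kHz > fs/2 = 29.58 kHz, folds to fs − 37.44 kHz = 21.72 kHz.
182.58 kHz mod fs = 5.1 kHz.
5.1 kHz ≤ fs/2 = 29.58 kHz, appears at 5.1 kHz.
129.82 kHz mod fs = 11.5 kHz.
11.5 kHz ≤ fs/2 = 29.58 kHz, appears at 11.5 kHz.
129.82 kHz and 188.98 kHz both map to 11.5 kHz.

129.82 kHz, 188.98 kHz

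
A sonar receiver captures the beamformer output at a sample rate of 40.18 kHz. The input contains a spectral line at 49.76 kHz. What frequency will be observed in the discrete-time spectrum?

49.76 kHz mod fs = 9.58 kHz.
9.58 kHz ≤ fs/2 = 20.09 kHz, appears at 9.58 kHz.

9.58 kHz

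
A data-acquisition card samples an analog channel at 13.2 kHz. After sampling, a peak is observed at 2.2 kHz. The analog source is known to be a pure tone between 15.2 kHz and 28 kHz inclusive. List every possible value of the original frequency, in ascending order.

15.4 kHz, 24.2 kHz

Frequencies that alias to 2.2 kHz are k·fs ± 2.2 kHz for integer k ≥ 0.
k=0: 2.2 kHz.
k=1: 11 kHz, 15.4 kHz.
k=2: 24.2 kHz, 28.6 kHz.
k=3: 37.4 kHz, 41.8 kHz.
Within [15.2 kHz, 28 kHz]: 15.4 kHz, 24.2 kHz.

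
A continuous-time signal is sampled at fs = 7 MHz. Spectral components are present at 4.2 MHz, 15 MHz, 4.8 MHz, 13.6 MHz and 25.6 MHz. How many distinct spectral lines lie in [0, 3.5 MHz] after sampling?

fs/2 = 3.5 MHz.
4.2 MHz > fs/2 = 3.5 MHz, folds to fs − 4.2 MHz = 2.8 MHz.
15 MHz mod fs = 1 MHz.
1 MHz ≤ fs/2 = 3.5 MHz, appears at 1 MHz.
4.8 MHz > fs/2 = 3.5 MHz, folds to fs − 4.8 MHz = 2.2 MHz.
13.6 MHz mod fs = 6.6 MHz.
6.6 MHz > fs/2 = 3.5 MHz, folds to fs − 6.6 MHz = 0.4 MHz.
25.6 MHz mod fs = 4.6 MHz.
4.6 MHz > fs/2 = 3.5 MHz, folds to fs − 4.6 MHz = 2.4 MHz.
Distinct values: {0.4 MHz, 1 MHz, 2.2 MHz, 2.4 MHz, 2.8 MHz} → 5.

5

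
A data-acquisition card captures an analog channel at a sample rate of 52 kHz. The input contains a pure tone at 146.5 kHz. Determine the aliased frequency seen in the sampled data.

146.5 kHz mod fs = 42.5 kHz.
42.5 kHz > fs/2 = 26 kHz, folds to fs − 42.5 kHz = 9.5 kHz.

9.5 kHz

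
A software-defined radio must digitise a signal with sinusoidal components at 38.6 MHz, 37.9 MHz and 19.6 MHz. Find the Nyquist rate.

Highest-frequency component: 38.6 MHz.
Nyquist rate = 2 × 38.6 MHz = 77.2 MHz.

77.2 MHz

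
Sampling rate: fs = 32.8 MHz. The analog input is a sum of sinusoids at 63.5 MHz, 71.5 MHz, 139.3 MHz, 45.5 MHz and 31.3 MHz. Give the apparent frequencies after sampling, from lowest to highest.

fs/2 = 16.4 MHz.
63.5 MHz mod fs = 30.7 MHz.
30.7 MHz > fs/2 = 16.4 MHz, folds to fs − 30.7 MHz = 2.1 MHz.
71.5 MHz mod fs = 5.9 MHz.
5.9 MHz ≤ fs/2 = 16.4 MHz, appears at 5.9 MHz.
139.3 MHz mod fs = 8.1 MHz.
8.1 MHz ≤ fs/2 = 16.4 MHz, appears at 8.1 MHz.
45.5 MHz mod fs = 12.7 MHz.
12.7 MHz ≤ fs/2 = 16.4 MHz, appears at 12.7 MHz.
31.3 MHz > fs/2 = 16.4 MHz, folds to fs − 31.3 MHz = 1.5 MHz.
Distinct values: {1.5 MHz, 2.1 MHz, 5.9 MHz, 8.1 MHz, 12.7 MHz}.

1.5 MHz, 2.1 MHz, 5.9 MHz, 8.1 MHz, 12.7 MHz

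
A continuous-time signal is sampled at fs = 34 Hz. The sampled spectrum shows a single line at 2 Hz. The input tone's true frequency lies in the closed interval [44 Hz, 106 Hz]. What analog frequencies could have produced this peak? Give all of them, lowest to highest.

66 Hz, 70 Hz, 100 Hz, 104 Hz

Frequencies that alias to 2 Hz are k·fs ± 2 Hz for integer k ≥ 0.
k=0: 2 Hz.
k=1: 32 Hz, 36 Hz.
k=2: 66 Hz, 70 Hz.
k=3: 100 Hz, 104 Hz.
k=4: 134 Hz, 138 Hz.
Within [44 Hz, 106 Hz]: 66 Hz, 70 Hz, 100 Hz, 104 Hz.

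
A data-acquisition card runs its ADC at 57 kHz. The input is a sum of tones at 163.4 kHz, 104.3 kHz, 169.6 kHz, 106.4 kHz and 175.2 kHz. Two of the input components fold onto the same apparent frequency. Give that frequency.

fs/2 = 28.5 kHz.
163.4 kHz mod fs = 49.4 kHz.
49.4 kHz > fs/2 = 28.5 kHz, folds to fs − 49.4 kHz = 7.6 kHz.
104.3 kHz mod fs = 47.3 kHz.
47.3 kHz > fs/2 = 28.5 kHz, folds to fs − 47.3 kHz = 9.7 kHz.
169.6 kHz mod fs = 55.6 kHz.
55.6 kHz > fs/2 = 28.5 kHz, folds to fs − 55.6 kHz = 1.4 kHz.
106.4 kHz mod fs = 49.4 kHz.
49.4 kHz > fs/2 = 28.5 kHz, folds to fs − 49.4 kHz = 7.6 kHz.
175.2 kHz mod fs = 4.2 kHz.
4.2 kHz ≤ fs/2 = 28.5 kHz, appears at 4.2 kHz.
106.4 kHz and 163.4 kHz both map to 7.6 kHz.

7.6 kHz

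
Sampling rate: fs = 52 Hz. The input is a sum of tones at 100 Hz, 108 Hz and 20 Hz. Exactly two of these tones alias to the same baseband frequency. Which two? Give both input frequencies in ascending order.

fs/2 = 26 Hz.
100 Hz mod fs = 48 Hz.
48 Hz > fs/2 = 26 Hz, folds to fs − 48 Hz = 4 Hz.
108 Hz mod fs = 4 Hz.
4 Hz ≤ fs/2 = 26 Hz, appears at 4 Hz.
20 Hz ≤ fs/2 = 26 Hz, passes unchanged.
100 Hz and 108 Hz both map to 4 Hz.

100 Hz, 108 Hz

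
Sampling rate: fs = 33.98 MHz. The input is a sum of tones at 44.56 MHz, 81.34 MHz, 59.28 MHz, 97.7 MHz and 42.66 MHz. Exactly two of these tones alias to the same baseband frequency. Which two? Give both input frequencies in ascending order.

fs/2 = 16.99 MHz.
44.56 MHz mod fs = 10.58 MHz.
10.58 MHz ≤ fs/2 = 16.99 MHz, appears at 10.58 MHz.
81.34 MHz mod fs = 13.38 MHz.
13.38 MHz ≤ fs/2 = 16.99 MHz, appears at 13.38 MHz.
59.28 MHz mod fs = 25.3 MHz.
25.3 MHz > fs/2 = 16.99 MHz, folds to fs − 25.3 MHz = 8.68 MHz.
97.7 MHz mod fs = 29.74 MHz.
29.74 MHz > fs/2 = 16.99 MHz, folds to fs − 29.74 MHz = 4.24 MHz.
42.66 MHz mod fs = 8.68 MHz.
8.68 MHz ≤ fs/2 = 16.99 MHz, appears at 8.68 MHz.
42.66 MHz and 59.28 MHz both map to 8.68 MHz.

42.66 MHz, 59.28 MHz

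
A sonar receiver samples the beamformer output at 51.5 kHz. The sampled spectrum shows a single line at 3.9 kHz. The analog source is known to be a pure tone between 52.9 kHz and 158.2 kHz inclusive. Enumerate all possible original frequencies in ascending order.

Frequencies that alias to 3.9 kHz are k·fs ± 3.9 kHz for integer k ≥ 0.
k=0: 3.9 kHz.
k=1: 47.6 kHz, 55.4 kHz.
k=2: 99.1 kHz, 106.9 kHz.
k=3: 150.6 kHz, 158.4 kHz.
k=4: 202.1 kHz, 209.9 kHz.
Within [52.9 kHz, 158.2 kHz]: 55.4 kHz, 99.1 kHz, 106.9 kHz, 150.6 kHz.

55.4 kHz, 99.1 kHz, 106.9 kHz, 150.6 kHz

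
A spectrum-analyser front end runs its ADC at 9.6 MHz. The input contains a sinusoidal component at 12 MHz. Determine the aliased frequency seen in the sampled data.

12 MHz mod fs = 2.4 MHz.
2.4 MHz ≤ fs/2 = 4.8 MHz, appears at 2.4 MHz.

2.4 MHz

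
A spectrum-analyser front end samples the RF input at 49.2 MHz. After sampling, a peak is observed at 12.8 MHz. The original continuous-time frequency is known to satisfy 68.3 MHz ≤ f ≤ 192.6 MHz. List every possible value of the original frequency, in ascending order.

85.6 MHz, 111.2 MHz, 134.8 MHz, 160.4 MHz, 184 MHz

Frequencies that alias to 12.8 MHz are k·fs ± 12.8 MHz for integer k ≥ 0.
k=0: 12.8 MHz.
k=1: 36.4 MHz, 62 MHz.
k=2: 85.6 MHz, 111.2 MHz.
k=3: 134.8 MHz, 160.4 MHz.
k=4: 184 MHz, 209.6 MHz.
k=5: 233.2 MHz, 258.8 MHz.
Within [68.3 MHz, 192.6 MHz]: 85.6 MHz, 111.2 MHz, 134.8 MHz, 160.4 MHz, 184 MHz.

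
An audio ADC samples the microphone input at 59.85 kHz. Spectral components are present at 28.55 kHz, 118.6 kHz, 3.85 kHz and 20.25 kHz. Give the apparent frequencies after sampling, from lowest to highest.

1.1 kHz, 3.85 kHz, 20.25 kHz, 28.55 kHz

fs/2 = 29.925 kHz.
28.55 kHz ≤ fs/2 = 29.925 kHz, passes unchanged.
118.6 kHz mod fs = 58.75 kHz.
58.75 kHz > fs/2 = 29.925 kHz, folds to fs − 58.75 kHz = 1.1 kHz.
3.85 kHz ≤ fs/2 = 29.925 kHz, passes unchanged.
20.25 kHz ≤ fs/2 = 29.925 kHz, passes unchanged.
Distinct values: {1.1 kHz, 3.85 kHz, 20.25 kHz, 28.55 kHz}.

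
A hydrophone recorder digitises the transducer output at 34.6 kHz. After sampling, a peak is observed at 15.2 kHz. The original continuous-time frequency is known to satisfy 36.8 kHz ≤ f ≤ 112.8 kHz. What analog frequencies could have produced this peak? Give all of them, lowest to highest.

Frequencies that alias to 15.2 kHz are k·fs ± 15.2 kHz for integer k ≥ 0.
k=0: 15.2 kHz.
k=1: 19.4 kHz, 49.8 kHz.
k=2: 54 kHz, 84.4 kHz.
k=3: 88.6 kHz, 119 kHz.
k=4: 123.2 kHz, 153.6 kHz.
Within [36.8 kHz, 112.8 kHz]: 49.8 kHz, 54 kHz, 84.4 kHz, 88.6 kHz.

49.8 kHz, 54 kHz, 84.4 kHz, 88.6 kHz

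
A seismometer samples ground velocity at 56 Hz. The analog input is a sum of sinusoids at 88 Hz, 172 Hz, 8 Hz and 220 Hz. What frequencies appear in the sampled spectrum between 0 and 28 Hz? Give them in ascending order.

fs/2 = 28 Hz.
88 Hz mod fs = 32 Hz.
32 Hz > fs/2 = 28 Hz, folds to fs − 32 Hz = 24 Hz.
172 Hz mod fs = 4 Hz.
4 Hz ≤ fs/2 = 28 Hz, appears at 4 Hz.
8 Hz ≤ fs/2 = 28 Hz, passes unchanged.
220 Hz mod fs = 52 Hz.
52 Hz > fs/2 = 28 Hz, folds to fs − 52 Hz = 4 Hz.
Distinct values: {4 Hz, 8 Hz, 24 Hz}.

4 Hz, 8 Hz, 24 Hz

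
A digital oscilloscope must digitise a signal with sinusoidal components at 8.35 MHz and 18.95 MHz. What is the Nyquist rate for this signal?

Highest-frequency component: 18.95 MHz.
Nyquist rate = 2 × 18.95 MHz = 37.9 MHz.

37.9 MHz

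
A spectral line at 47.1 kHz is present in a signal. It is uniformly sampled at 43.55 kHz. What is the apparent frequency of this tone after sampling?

3.55 kHz

47.1 kHz mod fs = 3.55 kHz.
3.55 kHz ≤ fs/2 = 21.775 kHz, appears at 3.55 kHz.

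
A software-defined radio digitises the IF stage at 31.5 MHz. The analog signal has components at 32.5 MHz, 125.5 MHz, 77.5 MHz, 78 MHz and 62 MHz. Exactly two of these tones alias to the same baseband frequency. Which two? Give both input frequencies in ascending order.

fs/2 = 15.75 MHz.
32.5 MHz mod fs = 1 MHz.
1 MHz ≤ fs/2 = 15.75 MHz, appears at 1 MHz.
125.5 MHz mod fs = 31 MHz.
31 MHz > fs/2 = 15.75 MHz, folds to fs − 31 MHz = 0.5 MHz.
77.5 MHz mod fs = 14.5 MHz.
14.5 MHz ≤ fs/2 = 15.75 MHz, appears at 14.5 MHz.
78 MHz mod fs = 15 MHz.
15 MHz ≤ fs/2 = 15.75 MHz, appears at 15 MHz.
62 MHz mod fs = 30.5 MHz.
30.5 MHz > fs/2 = 15.75 MHz, folds to fs − 30.5 MHz = 1 MHz.
32.5 MHz and 62 MHz both map to 1 MHz.

32.5 MHz, 62 MHz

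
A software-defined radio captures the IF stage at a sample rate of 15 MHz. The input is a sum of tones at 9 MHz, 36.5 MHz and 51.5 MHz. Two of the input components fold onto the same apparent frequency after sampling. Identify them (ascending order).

fs/2 = 7.5 MHz.
9 MHz > fs/2 = 7.5 MHz, folds to fs − 9 MHz = 6 MHz.
36.5 MHz mod fs = 6.5 MHz.
6.5 MHz ≤ fs/2 = 7.5 MHz, appears at 6.5 MHz.
51.5 MHz mod fs = 6.5 MHz.
6.5 MHz ≤ fs/2 = 7.5 MHz, appears at 6.5 MHz.
36.5 MHz and 51.5 MHz both map to 6.5 MHz.

36.5 MHz, 51.5 MHz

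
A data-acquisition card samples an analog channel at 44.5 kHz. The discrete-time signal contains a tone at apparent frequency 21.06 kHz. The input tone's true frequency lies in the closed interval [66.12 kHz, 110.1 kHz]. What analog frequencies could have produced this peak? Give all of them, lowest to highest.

67.94 kHz, 110.06 kHz

Frequencies that alias to 21.06 kHz are k·fs ± 21.06 kHz for integer k ≥ 0.
k=0: 21.06 kHz.
k=1: 23.44 kHz, 65.56 kHz.
k=2: 67.94 kHz, 110.06 kHz.
k=3: 112.44 kHz, 154.56 kHz.
Within [66.12 kHz, 110.1 kHz]: 67.94 kHz, 110.06 kHz.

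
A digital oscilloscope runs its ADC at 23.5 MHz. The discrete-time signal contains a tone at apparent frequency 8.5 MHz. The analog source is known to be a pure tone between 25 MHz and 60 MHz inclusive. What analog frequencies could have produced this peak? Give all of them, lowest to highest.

32 MHz, 38.5 MHz, 55.5 MHz

Frequencies that alias to 8.5 MHz are k·fs ± 8.5 MHz for integer k ≥ 0.
k=0: 8.5 MHz.
k=1: 15 MHz, 32 MHz.
k=2: 38.5 MHz, 55.5 MHz.
k=3: 62 MHz, 79 MHz.
Within [25 MHz, 60 MHz]: 32 MHz, 38.5 MHz, 55.5 MHz.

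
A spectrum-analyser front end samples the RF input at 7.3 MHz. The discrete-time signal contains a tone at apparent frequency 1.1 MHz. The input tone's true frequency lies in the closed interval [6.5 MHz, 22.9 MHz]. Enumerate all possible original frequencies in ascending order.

Frequencies that alias to 1.1 MHz are k·fs ± 1.1 MHz for integer k ≥ 0.
k=0: 1.1 MHz.
k=1: 6.2 MHz, 8.4 MHz.
k=2: 13.5 MHz, 15.7 MHz.
k=3: 20.8 MHz, 23 MHz.
k=4: 28.1 MHz, 30.3 MHz.
Within [6.5 MHz, 22.9 MHz]: 8.4 MHz, 13.5 MHz, 15.7 MHz, 20.8 MHz.

8.4 MHz, 13.5 MHz, 15.7 MHz, 20.8 MHz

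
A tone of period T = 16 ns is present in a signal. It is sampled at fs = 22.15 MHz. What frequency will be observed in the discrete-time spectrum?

T = 16 ns → f = 1/T = 62.5 MHz.
62.5 MHz mod fs = 18.2 MHz.
18.2 MHz > fs/2 = 11.075 MHz, folds to fs − 18.2 MHz = 3.95 MHz.

3.95 MHz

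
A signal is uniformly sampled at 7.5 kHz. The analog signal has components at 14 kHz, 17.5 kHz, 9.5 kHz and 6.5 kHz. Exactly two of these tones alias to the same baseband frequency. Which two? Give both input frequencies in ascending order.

fs/2 = 3.75 kHz.
14 kHz mod fs = 6.5 kHz.
6.5 kHz > fs/2 = 3.75 kHz, folds to fs − 6.5 kHz = 1 kHz.
17.5 kHz mod fs = 2.5 kHz.
2.5 kHz ≤ fs/2 = 3.75 kHz, appears at 2.5 kHz.
9.5 kHz mod fs = 2 kHz.
2 kHz ≤ fs/2 = 3.75 kHz, appears at 2 kHz.
6.5 kHz > fs/2 = 3.75 kHz, folds to fs − 6.5 kHz = 1 kHz.
6.5 kHz and 14 kHz both map to 1 kHz.

6.5 kHz, 14 kHz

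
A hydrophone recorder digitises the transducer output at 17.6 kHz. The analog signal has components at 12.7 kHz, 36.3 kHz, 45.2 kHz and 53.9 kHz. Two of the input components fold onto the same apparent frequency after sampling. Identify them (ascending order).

36.3 kHz, 53.9 kHz

fs/2 = 8.8 kHz.
12.7 kHz > fs/2 = 8.8 kHz, folds to fs − 12.7 kHz = 4.9 kHz.
36.3 kHz mod fs = 1.1 kHz.
1.1 kHz ≤ fs/2 = 8.8 kHz, appears at 1.1 kHz.
45.2 kHz mod fs = 10 kHz.
10 kHz > fs/2 = 8.8 kHz, folds to fs − 10 kHz = 7.6 kHz.
53.9 kHz mod fs = 1.1 kHz.
1.1 kHz ≤ fs/2 = 8.8 kHz, appears at 1.1 kHz.
36.3 kHz and 53.9 kHz both map to 1.1 kHz.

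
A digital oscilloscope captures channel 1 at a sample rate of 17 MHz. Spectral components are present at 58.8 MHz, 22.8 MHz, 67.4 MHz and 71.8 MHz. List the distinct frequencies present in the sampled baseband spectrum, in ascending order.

0.6 MHz, 3.8 MHz, 5.8 MHz, 7.8 MHz

fs/2 = 8.5 MHz.
58.8 MHz mod fs = 7.8 MHz.
7.8 MHz ≤ fs/2 = 8.5 MHz, appears at 7.8 MHz.
22.8 MHz mod fs = 5.8 MHz.
5.8 MHz ≤ fs/2 = 8.5 MHz, appears at 5.8 MHz.
67.4 MHz mod fs = 16.4 MHz.
16.4 MHz > fs/2 = 8.5 MHz, folds to fs − 16.4 MHz = 0.6 MHz.
71.8 MHz mod fs = 3.8 MHz.
3.8 MHz ≤ fs/2 = 8.5 MHz, appears at 3.8 MHz.
Distinct values: {0.6 MHz, 3.8 MHz, 5.8 MHz, 7.8 MHz}.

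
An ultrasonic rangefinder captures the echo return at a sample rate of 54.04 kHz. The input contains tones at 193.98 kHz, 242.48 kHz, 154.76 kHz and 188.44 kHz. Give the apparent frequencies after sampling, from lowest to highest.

fs/2 = 27.02 kHz.
193.98 kHz mod fs = 31.86 kHz.
31.86 kHz > fs/2 = 27.02 kHz, folds to fs − 31.86 kHz = 22.18 kHz.
242.48 kHz mod fs = 26.32 kHz.
26.32 kHz ≤ fs/2 = 27.02 kHz, appears at 26.32 kHz.
154.76 kHz mod fs = 46.68 kHz.
46.68 kHz > fs/2 = 27.02 kHz, folds to fs − 46.68 kHz = 7.36 kHz.
188.44 kHz mod fs = 26.32 kHz.
26.32 kHz ≤ fs/2 = 27.02 kHz, appears at 26.32 kHz.
Distinct values: {7.36 kHz, 22.18 kHz, 26.32 kHz}.

7.36 kHz, 22.18 kHz, 26.32 kHz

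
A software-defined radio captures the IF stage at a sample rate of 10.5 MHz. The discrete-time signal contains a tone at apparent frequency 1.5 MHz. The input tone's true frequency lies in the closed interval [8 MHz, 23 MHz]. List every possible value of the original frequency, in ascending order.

9 MHz, 12 MHz, 19.5 MHz, 22.5 MHz

Frequencies that alias to 1.5 MHz are k·fs ± 1.5 MHz for integer k ≥ 0.
k=0: 1.5 MHz.
k=1: 9 MHz, 12 MHz.
k=2: 19.5 MHz, 22.5 MHz.
k=3: 30 MHz, 33 MHz.
Within [8 MHz, 23 MHz]: 9 MHz, 12 MHz, 19.5 MHz, 22.5 MHz.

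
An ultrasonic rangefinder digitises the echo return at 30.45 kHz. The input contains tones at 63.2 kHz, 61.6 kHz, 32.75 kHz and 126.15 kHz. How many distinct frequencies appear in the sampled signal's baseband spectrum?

3

fs/2 = 15.225 kHz.
63.2 kHz mod fs = 2.3 kHz.
2.3 kHz ≤ fs/2 = 15.225 kHz, appears at 2.3 kHz.
61.6 kHz mod fs = 0.7 kHz.
0.7 kHz ≤ fs/2 = 15.225 kHz, appears at 0.7 kHz.
32.75 kHz mod fs = 2.3 kHz.
2.3 kHz ≤ fs/2 = 15.225 kHz, appears at 2.3 kHz.
126.15 kHz mod fs = 4.35 kHz.
4.35 kHz ≤ fs/2 = 15.225 kHz, appears at 4.35 kHz.
Distinct values: {0.7 kHz, 2.3 kHz, 4.35 kHz} → 3.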